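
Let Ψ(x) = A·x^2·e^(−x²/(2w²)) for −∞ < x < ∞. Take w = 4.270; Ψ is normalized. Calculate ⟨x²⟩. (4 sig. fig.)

⟨x²⟩ = ∫ x^2 |Ψ|² dx over the full domain.
Since the A² factors cancel between numerator and denominator, ⟨x²⟩ = 5·w^2/2.
Putting w = 4.270 gives 45.582.

⟨x^2⟩ ≈ 45.58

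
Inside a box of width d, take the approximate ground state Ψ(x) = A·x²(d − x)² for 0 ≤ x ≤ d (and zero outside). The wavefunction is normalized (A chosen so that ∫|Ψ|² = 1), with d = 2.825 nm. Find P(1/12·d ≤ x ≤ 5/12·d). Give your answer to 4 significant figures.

The probability is P = ∫ |Ψ|² dx over [1/12·d, 5/12·d].
With A² fixed by ∫|Ψ|² = 1, i.e. A² = (d^9/630)^(−1), substitute and integrate.
Let u = x/d; then A² and the length scale cancel, so P = ∫_{1/12}^{5/12} u^4·(1 - u)^4 du ÷ ∫_{0}^{1} u^4·(1 - u)^4 du.
Using ∫ u^4·(1 - u)^4 du = u^5·(70·u^4 - 315·u^3 + 540·u^2 - 420·u + 126)/630, the numerator is ≈ 0.000479286 and the denominator is 1/630.
Taking the ratio, P = 0.30195.

P ≈ 0.3019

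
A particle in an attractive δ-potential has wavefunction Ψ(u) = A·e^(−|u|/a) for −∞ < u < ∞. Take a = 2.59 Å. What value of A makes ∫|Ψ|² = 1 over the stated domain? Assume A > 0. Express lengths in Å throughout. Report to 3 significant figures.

Normalization requires ∫|Ψ|² du = 1, integrated from −∞ to ∞.
The integral (without the A² prefactor) comes out to a.
So A² = (a)^(−1).
With a = 2.59: A² = 0.3861 and A = 0.6214.

A ≈ 0.621 Å^(-1/2)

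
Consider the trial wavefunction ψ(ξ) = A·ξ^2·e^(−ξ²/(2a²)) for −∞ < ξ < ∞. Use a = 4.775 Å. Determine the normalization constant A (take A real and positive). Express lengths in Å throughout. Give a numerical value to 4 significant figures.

We need A² ∫|f|² dξ = 1, taking the integral from −∞ to ∞.
Differentiating ∫e^(−αξ²) dξ = √(π/α) under α to get the higher moments, ∫|ψ|² dξ = A²·(3·√(π)·a^5/4).
Plugging in a = 4.775 yields A = 0.017408.

A ≈ 0.01741 Å^(-5/2)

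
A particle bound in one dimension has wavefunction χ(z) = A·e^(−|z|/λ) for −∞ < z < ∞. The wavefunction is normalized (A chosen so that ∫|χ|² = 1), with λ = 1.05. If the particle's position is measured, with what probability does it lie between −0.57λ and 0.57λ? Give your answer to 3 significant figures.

P ≈ 0.680

The probability is P = ∫ |χ|² dz over [−0.57λ, 0.57λ].
With A² fixed by ∫|χ|² = 1, i.e. A² = (λ)^(−1), substitute and integrate.
Both integrals are even about z = 0, so only the z ≥ 0 halves are needed (the factors of 2 cancel). In terms of u = z/λ (A² and the length scale cancel between numerator and denominator), P = [∫_{0}^{0.57} e^(-2·u) du] / [∫_{0}^{∞} e^(-2·u) du].
An antiderivative of e^(-2·u) is -e^(-2·u)/2; evaluating from 0 to 0.57 gives 1/2 - e^(-57/50)/2, while the full integral is 1/2.
This works out to P = 0.6802.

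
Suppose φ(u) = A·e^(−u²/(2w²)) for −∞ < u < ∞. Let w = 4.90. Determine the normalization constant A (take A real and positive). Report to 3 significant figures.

A ≈ 0.339

Require ∫ |φ|² du = 1 over the whole domain.
Carrying out the integral gives A² · √(π)·w.
Setting this equal to 1 gives A² = 1/(√(π)·w).
Plugging in w = 4.90 yields A = 0.3393.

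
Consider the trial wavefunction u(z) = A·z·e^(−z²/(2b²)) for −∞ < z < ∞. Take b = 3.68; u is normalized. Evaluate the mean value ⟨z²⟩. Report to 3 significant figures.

⟨z^2⟩ ≈ 20.3

By definition ⟨z²⟩ = ∫ z^2 |u(z)|² dz.
Using the Gaussian integral ∫_{−∞}^{∞} e^(−αz²) dz = √(π/α), since the A² factors cancel between numerator and denominator, ⟨z²⟩ = 3·b^2/2.
With b = 3.68, ⟨z^2⟩ = 20.31.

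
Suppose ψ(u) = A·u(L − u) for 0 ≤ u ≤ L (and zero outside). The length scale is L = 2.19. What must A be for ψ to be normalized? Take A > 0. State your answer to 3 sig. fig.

The normalization condition is ∫|ψ|² du = 1 from 0 to L.
Expanding the polynomial and integrating term by term, the integral (without the A² prefactor) comes out to L^5/30.
So A² = (L^5/30)^(−1).
With L = 2.19: A² = 0.5955 and A = 0.7717.

A ≈ 0.772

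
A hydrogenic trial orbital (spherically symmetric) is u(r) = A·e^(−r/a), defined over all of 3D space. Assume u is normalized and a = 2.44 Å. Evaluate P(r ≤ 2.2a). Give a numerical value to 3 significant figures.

P ≈ 0.815

Integrate the radial probability density 4πr²|u|² over r ≤ 2.2a.
The full normalization integral is A²·[π·a^3] = 1, fixing A².
Let t = r/a; then A², 4π and the length scale all cancel, so P = ∫_{0}^{2.2} t^2·e^(-2·t) dt ÷ ∫_{0}^{∞} t^2·e^(-2·t) dt.
With ∫ t^2·e^(-2·t) dt = -(2·t^2 + 2·t + 1)·e^(-2·t)/4 + C, the region integral is 1/4 - 377·e^(-22/5)/100 and the full one is 1/4.
This evaluates to P = 0.8149.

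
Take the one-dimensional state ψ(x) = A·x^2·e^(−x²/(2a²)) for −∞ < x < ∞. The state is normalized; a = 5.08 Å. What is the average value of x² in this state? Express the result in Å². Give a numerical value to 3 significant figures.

The expectation value is the |ψ|²-weighted average of x^2: ∫ x^2|ψ|² dx.
Since the A² factors cancel between numerator and denominator, ⟨x²⟩ = 5·a^2/2.
With a = 5.08, ⟨x^2⟩ = 64.52.

⟨x^2⟩ ≈ 64.5 Å^2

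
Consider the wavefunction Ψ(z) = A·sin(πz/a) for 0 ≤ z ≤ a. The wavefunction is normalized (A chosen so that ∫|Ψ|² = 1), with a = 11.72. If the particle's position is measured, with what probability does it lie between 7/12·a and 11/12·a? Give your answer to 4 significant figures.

P = ∫_{7/12·a}^{11/12·a} |Ψ(z)|² dz.
The normalization integral ∫|Ψ|²dz over the whole domain equals a/2·A², and A² cancels in the ratio.
Let u = z/a; then A² and the length scale cancel, so P = ∫_{7/12}^{11/12} sin(π·u)^2 du ÷ ∫_{0}^{1} sin(π·u)^2 du.
An antiderivative of sin(π·u)^2 is u/2 - sin(2·π·u)/(4·π); evaluating from 7/12 to 11/12 gives 1/6, while the full integral is 1/2.
This works out to P = 1/3.

P ≈ 0.3333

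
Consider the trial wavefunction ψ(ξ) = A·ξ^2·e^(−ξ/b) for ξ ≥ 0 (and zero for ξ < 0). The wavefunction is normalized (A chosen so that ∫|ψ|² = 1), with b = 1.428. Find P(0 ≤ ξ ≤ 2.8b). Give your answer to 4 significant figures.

P ≈ 0.6578

The probability is P = ∫ |ψ|² dξ over [0, 2.8b].
Since A² = 1/(3·b^5/4), this is the region integral divided by the full normalization integral.
In terms of u = ξ/b (A² and the length scale cancel between numerator and denominator), P = [∫_{0}^{2.8} u^4·e^(-2·u) du] / [∫_{0}^{∞} u^4·e^(-2·u) du].
An antiderivative of u^4·e^(-2·u) is -(u^4/2 + u^3 + 3·u^2/2 + 3·u/2 + 3/4)·e^(-2·u); evaluating from 0 to 2.8 gives ≈ 0.493387, while the full integral is 3/4.
Evaluating gives P = 0.65785.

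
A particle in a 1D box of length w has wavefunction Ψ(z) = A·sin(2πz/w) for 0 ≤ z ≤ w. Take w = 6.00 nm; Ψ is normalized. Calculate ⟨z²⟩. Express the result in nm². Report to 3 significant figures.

The expectation value is the |Ψ|²-weighted average of z^2: ∫ z^2|Ψ|² dz.
Using sin²θ = (1 − cos 2θ)/2, since the A² factors cancel between numerator and denominator, ⟨z²⟩ = -w^2/(8·π^2) + w^2/3.
Putting w = 6.00 gives 11.54.

⟨z^2⟩ ≈ 11.5 nm^2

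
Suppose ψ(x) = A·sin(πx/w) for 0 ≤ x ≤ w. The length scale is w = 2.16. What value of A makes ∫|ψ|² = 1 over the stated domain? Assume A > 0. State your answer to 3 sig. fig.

A ≈ 0.962

Normalization requires ∫|ψ|² dx = 1, integrated from 0 to w.
With ∫₀^w sin²(nπx/w) dx = w/2, carrying out the integral gives A² · w/2.
Plugging in w = 2.16 yields A = 0.9623.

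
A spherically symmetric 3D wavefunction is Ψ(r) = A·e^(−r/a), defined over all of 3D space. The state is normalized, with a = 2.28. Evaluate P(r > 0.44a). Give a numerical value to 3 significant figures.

P ≈ 0.940

P = ∫ |Ψ|² 4πr² dr over r > 0.44a.
The full normalization integral is A²·[π·a^3] = 1, fixing A².
Let u = r/a; then A², 4π and the length scale all cancel, so P = ∫_{0.44}^{∞} u^2·e^(-2·u) du ÷ ∫_{0}^{∞} u^2·e^(-2·u) du.
An antiderivative of u^2·e^(-2·u) is -(2·u^2 + 2·u + 1)·e^(-2·u)/4; evaluating from 0.44 to ∞ gives 1417·e^(-22/25)/2500, while the full integral is 1/4.
Taking the ratio yields P = 0.9404.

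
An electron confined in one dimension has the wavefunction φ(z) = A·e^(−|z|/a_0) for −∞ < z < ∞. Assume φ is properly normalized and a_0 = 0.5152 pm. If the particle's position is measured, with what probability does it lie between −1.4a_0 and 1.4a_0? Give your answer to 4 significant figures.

P = ∫_{−1.4a_0}^{1.4a_0} |φ(z)|² dz.
The normalization integral ∫|φ|²dz over the whole domain equals a_0·A², and A² cancels in the ratio.
Both integrals are even about z = 0, so only the z ≥ 0 halves are needed (the factors of 2 cancel). In terms of u = z/a_0 (A² and the length scale cancel between numerator and denominator), P = [∫_{0}^{1.4} e^(-2·u) du] / [∫_{0}^{∞} e^(-2·u) du].
An antiderivative of e^(-2·u) is -e^(-2·u)/2; evaluating from 0 to 1.4 gives 1/2 - e^(-14/5)/2, while the full integral is 1/2.
Evaluating gives P = 0.93919.

P ≈ 0.9392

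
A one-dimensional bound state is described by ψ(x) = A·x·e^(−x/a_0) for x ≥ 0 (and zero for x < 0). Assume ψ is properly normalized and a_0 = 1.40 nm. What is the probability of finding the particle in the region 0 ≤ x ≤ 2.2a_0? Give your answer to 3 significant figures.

The probability is P = ∫ |ψ|² dx over [0, 2.2a_0].
With A² fixed by ∫|ψ|² = 1, i.e. A² = (a_0^3/4)^(−1), substitute and integrate.
Substituting u = x/a_0, A² and the length scale cancel in the ratio: P = ∫_{0}^{2.2} u^2·e^(-2·u) du / ∫_{0}^{∞} u^2·e^(-2·u) du.
Using ∫ u^2·e^(-2·u) du = -(2·u^2 + 2·u + 1)·e^(-2·u)/4, the numerator is 1/4 - 377·e^(-22/5)/100 and the denominator is 1/4.
The result is P = 0.8149.

P ≈ 0.815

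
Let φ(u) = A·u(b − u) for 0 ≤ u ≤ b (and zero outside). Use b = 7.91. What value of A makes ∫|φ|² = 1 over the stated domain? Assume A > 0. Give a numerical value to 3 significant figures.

A ≈ 0.0311

We need A² ∫|f|² du = 1, taking the integral from 0 to b.
With φ = A·u(b − u), the integral evaluates to A²·[b^5/30].
Setting this equal to 1 gives A² = 1/(b^5/30).
Plugging in b = 7.91 yields A = 0.03113.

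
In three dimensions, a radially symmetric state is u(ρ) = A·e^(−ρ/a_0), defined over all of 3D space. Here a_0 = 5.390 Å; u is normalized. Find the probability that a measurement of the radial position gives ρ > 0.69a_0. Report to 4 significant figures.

P ≈ 0.8383

With dV = 4πρ²dρ, the probability is ∫|u|² dV over ρ > 0.69a_0.
A² is fixed by ∫₀^∞ 4πρ²|u|² dρ = 1, i.e. A² = (π·a_0^3)^(−1).
Substituting t = ρ/a_0, A², 4π and the length scale all cancel in the ratio: P = ∫_{0.69}^{∞} t^2·e^(-2·t) dt / ∫_{0}^{∞} t^2·e^(-2·t) dt.
With ∫ t^2·e^(-2·t) dt = -(2·t^2 + 2·t + 1)·e^(-2·t)/4 + C, the region integral is ≈ 0.209578 and the full one is 1/4.
This evaluates to P = 0.83831.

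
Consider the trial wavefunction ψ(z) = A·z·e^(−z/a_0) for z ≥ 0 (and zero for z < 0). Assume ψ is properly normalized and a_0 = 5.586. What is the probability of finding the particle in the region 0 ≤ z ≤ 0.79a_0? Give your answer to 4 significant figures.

|ψ|² is the probability density, so P = ∫_{0}^{0.79a_0} |ψ|² dz.
The normalization integral ∫|ψ|²dz over the whole domain equals a_0^3/4·A², and A² cancels in the ratio.
Substituting u = z/a_0, A² and the length scale cancel in the ratio: P = ∫_{0}^{0.79} u^2·e^(-2·u) du / ∫_{0}^{∞} u^2·e^(-2·u) du.
Using ∫ u^2·e^(-2·u) du = -(2·u^2 + 2·u + 1)·e^(-2·u)/4, the numerator is ≈ 0.0528715 and the denominator is 1/4.
This works out to P = 0.21149.

P ≈ 0.2115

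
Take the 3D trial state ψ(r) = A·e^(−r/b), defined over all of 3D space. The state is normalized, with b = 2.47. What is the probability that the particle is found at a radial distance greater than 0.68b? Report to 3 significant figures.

P ≈ 0.843

P = ∫ |ψ|² 4πr² dr over r > 0.68b.
Normalization gives A² = 1/(π·b^3).
Substituting u = r/b, A², 4π and the length scale all cancel in the ratio: P = ∫_{0.68}^{∞} u^2·e^(-2·u) du / ∫_{0}^{∞} u^2·e^(-2·u) du.
With ∫ u^2·e^(-2·u) du = -(2·u^2 + 2·u + 1)·e^(-2·u)/4 + C, the region integral is 2053·e^(-34/25)/2500 and the full one is 1/4.
The region integral divided by the full integral gives P = 0.8431.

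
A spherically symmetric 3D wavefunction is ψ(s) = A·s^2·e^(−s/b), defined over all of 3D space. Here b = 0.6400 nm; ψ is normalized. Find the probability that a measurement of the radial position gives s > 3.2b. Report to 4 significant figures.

P ≈ 0.5423

With dV = 4πs²ds, the probability is ∫|ψ|² dV over s > 3.2b.
A² is fixed by ∫₀^∞ 4πs²|ψ|² ds = 1, i.e. A² = (45·π·b^7/2)^(−1).
Let u = s/b; then A², 4π and the length scale all cancel, so P = ∫_{3.2}^{∞} u^6·e^(-2·u) du ÷ ∫_{0}^{∞} u^6·e^(-2·u) du.
Using ∫ u^6·e^(-2·u) du = -(4·u^6 + 12·u^5 + 30·u^4 + 60·u^3 + 90·u^2 + 90·u + 45)·e^(-2·u)/8, the numerator is ≈ 3.05060 and the denominator is 45/8.
Taking the ratio yields P = 0.54233.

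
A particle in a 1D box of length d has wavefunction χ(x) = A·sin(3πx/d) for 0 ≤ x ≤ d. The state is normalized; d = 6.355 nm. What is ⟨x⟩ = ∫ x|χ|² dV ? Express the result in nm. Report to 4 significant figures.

⟨x⟩ ≈ 3.178 nm

⟨x⟩ = ∫ x |χ|² dx over the full domain.
The ratio of the moment integral to the normalization integral gives ⟨x⟩ = d/2.
With d = 6.355, ⟨x⟩ = 3.1775.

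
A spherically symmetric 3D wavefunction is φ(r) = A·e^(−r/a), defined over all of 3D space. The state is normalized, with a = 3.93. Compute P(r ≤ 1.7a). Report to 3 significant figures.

P = ∫ |φ|² 4πr² dr over r ≤ 1.7a.
Normalization gives A² = 1/(π·a^3).
In terms of u = r/a (A², 4π and the length scale all cancel between numerator and denominator), P = [∫_{0}^{1.7} u^2·e^(-2·u) du] / [∫_{0}^{∞} u^2·e^(-2·u) du].
An antiderivative of u^2·e^(-2·u) is -(2·u^2 + 2·u + 1)·e^(-2·u)/4; evaluating from 0 to 1.7 gives 1/4 - 509·e^(-17/5)/200, while the full integral is 1/4.
This evaluates to P = 0.6603.

P ≈ 0.660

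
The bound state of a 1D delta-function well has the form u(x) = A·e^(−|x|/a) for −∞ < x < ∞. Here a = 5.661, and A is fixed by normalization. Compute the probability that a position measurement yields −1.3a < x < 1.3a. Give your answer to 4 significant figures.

P = ∫_{−1.3a}^{1.3a} |u(x)|² dx.
The normalization integral ∫|u|²dx over the whole domain equals a·A², and A² cancels in the ratio.
By symmetry take twice the x ≥ 0 contribution in numerator and denominator; the 2's cancel. In terms of t = x/a (A² and the length scale cancel between numerator and denominator), P = [∫_{0}^{1.3} e^(-2·t) dt] / [∫_{0}^{∞} e^(-2·t) dt].
An antiderivative of e^(-2·t) is -e^(-2·t)/2; evaluating from 0 to 1.3 gives 1/2 - e^(-13/5)/2, while the full integral is 1/2.
The result is P = 0.92573.

P ≈ 0.9257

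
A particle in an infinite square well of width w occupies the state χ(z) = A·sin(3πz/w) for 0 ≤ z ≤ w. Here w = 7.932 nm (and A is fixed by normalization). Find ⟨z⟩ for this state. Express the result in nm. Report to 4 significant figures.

By definition ⟨z⟩ = ∫ z |χ(z)|² dz.
The ratio of the moment integral to the normalization integral gives ⟨z⟩ = w/2.
Putting w = 7.932 gives 3.9660.

⟨z⟩ ≈ 3.966 nm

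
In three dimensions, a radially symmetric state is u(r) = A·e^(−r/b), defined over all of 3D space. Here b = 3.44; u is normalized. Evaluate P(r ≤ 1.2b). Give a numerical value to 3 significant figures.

With dV = 4πr²dr, the probability is ∫|u|² dV over r ≤ 1.2b.
Normalization gives A² = 1/(π·b^3).
Let t = r/b; then A², 4π and the length scale all cancel, so P = ∫_{0}^{1.2} t^2·e^(-2·t) dt ÷ ∫_{0}^{∞} t^2·e^(-2·t) dt.
Using ∫ t^2·e^(-2·t) dt = -(2·t^2 + 2·t + 1)·e^(-2·t)/4, the numerator is 1/4 - 157·e^(-12/5)/100 and the denominator is 1/4.
This evaluates to P = 0.4303.

P ≈ 0.430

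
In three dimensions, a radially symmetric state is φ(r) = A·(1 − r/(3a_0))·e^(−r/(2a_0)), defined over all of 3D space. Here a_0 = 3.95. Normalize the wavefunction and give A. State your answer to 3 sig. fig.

Normalization requires ∫|φ|² 4πr² dr = 1, integrated from 0 to ∞.
In 3D with spherical symmetry the volume element is 4πr² dr.
Recall ∫₀^∞ r^m e^(−r/β) dr = m!·β^(m+1), carrying out the integral gives A² · 8·π·a_0^3/3.
So A² = (8·π·a_0^3/3)^(−1).
Substituting a_0 = 3.95 gives A² = 0.001937, so A = 0.04401.

A ≈ 0.0440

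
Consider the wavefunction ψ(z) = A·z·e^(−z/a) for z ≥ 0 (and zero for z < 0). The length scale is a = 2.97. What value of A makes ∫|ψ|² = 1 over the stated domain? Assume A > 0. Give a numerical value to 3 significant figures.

Require ∫ |ψ|² dz = 1 over the whole domain.
Using ∫₀^∞ zⁿ e^(−αz) dz = n!/αⁿ⁺¹, carrying out the integral gives A² · a^3/4.
Setting this equal to 1 gives A² = 1/(a^3/4).
Plugging in a = 2.97 yields A = 0.3907.

A ≈ 0.391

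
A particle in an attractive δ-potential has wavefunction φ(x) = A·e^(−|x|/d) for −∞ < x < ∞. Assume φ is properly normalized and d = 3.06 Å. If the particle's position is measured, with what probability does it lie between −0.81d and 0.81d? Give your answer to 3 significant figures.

|φ|² is the probability density, so P = ∫_{−0.81d}^{0.81d} |φ|² dx.
Since A² = 1/(d), this is the region integral divided by the full normalization integral.
Both integrals are even about x = 0, so only the x ≥ 0 halves are needed (the factors of 2 cancel). Substituting u = x/d, A² and the length scale cancel in the ratio: P = ∫_{0}^{0.81} e^(-2·u) du / ∫_{0}^{∞} e^(-2·u) du.
Using ∫ e^(-2·u) du = -e^(-2·u)/2, the numerator is 1/2 - e^(-81/50)/2 and the denominator is 1/2.
The result is P = 0.8021.

P ≈ 0.802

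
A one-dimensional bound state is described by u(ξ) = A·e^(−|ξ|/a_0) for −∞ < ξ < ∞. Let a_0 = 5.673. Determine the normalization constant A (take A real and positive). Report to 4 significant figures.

A ≈ 0.4198

Normalization requires ∫|u|² dξ = 1, integrated from −∞ to ∞.
With ∫₀^∞ ξ^0 e^(−αξ) dξ = 0!/α^1, carrying out the integral gives A² · a_0.
Substituting a_0 = 5.673 gives A² = 0.17627, so A = 0.41985.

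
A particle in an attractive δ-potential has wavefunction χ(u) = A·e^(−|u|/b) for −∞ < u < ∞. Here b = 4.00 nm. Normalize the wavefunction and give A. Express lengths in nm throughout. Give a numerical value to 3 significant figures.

The normalization condition is ∫|χ|² du = 1 from −∞ to ∞.
With χ = A·e^(−|u|/b), the integral evaluates to A²·[b].
Substituting b = 4.00 gives A² = 0.2500, so A = 0.5000.

A ≈ 0.500 nm^(-1/2)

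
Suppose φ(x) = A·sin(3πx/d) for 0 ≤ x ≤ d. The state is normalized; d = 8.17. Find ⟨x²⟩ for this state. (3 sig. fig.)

⟨x^2⟩ ≈ 21.9

The expectation value is the |φ|²-weighted average of x^2: ∫ x^2|φ|² dx.
Since the A² factors cancel between numerator and denominator, ⟨x²⟩ = -d^2/(18·π^2) + d^2/3.
With d = 8.17, ⟨x^2⟩ = 21.87.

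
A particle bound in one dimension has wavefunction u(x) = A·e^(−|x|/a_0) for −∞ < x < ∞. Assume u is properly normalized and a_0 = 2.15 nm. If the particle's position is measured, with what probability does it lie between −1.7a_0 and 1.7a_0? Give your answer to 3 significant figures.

P = ∫_{−1.7a_0}^{1.7a_0} |u(x)|² dx.
With A² fixed by ∫|u|² = 1, i.e. A² = (a_0)^(−1), substitute and integrate.
By symmetry take twice the x ≥ 0 contribution in numerator and denominator; the 2's cancel. Let t = x/a_0; then A² and the length scale cancel, so P = ∫_{0}^{1.7} e^(-2·t) dt ÷ ∫_{0}^{∞} e^(-2·t) dt.
An antiderivative of e^(-2·t) is -e^(-2·t)/2; evaluating from 0 to 1.7 gives 1/2 - e^(-17/5)/2, while the full integral is 1/2.
Evaluating gives P = 0.9666.

P ≈ 0.967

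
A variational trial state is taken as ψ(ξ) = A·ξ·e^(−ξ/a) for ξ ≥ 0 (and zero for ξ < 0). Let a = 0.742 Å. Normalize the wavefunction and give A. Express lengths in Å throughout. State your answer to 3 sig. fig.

A ≈ 3.13 Å^(-3/2)

Require ∫ |ψ|² dξ = 1 over the whole domain.
Recall ∫₀^∞ ξ^m e^(−ξ/β) dξ = m!·β^(m+1), ∫|ψ|² dξ = A²·(a^3/4).
Plugging in a = 0.742 yields A = 3.129.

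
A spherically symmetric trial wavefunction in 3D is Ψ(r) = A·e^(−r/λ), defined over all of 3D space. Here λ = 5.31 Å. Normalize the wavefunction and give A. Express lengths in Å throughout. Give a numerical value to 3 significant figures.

A ≈ 0.0461 Å^(-3/2)

The normalization condition is ∫|Ψ|² 4πr² dr = 1 from 0 to ∞.
(Spherical symmetry: dV = 4πr² dr.)
Carrying out the integral gives A² · π·λ^3.
So A² = (π·λ^3)^(−1).
With λ = 5.31: A² = 0.002126 and A = 0.04611.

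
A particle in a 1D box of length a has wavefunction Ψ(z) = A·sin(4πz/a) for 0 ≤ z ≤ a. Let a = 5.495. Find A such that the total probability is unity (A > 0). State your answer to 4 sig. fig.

A ≈ 0.6033

Normalization requires ∫|Ψ|² dz = 1, integrated from 0 to a.
With ∫₀^a sin²(nπz/a) dz = a/2, with Ψ = A·sin(4πz/a), the integral evaluates to A²·[a/2].
With a = 5.495: A² = 0.36397 and A = 0.60330.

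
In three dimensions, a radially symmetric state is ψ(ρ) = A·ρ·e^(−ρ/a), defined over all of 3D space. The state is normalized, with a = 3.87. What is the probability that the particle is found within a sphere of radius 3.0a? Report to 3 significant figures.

P ≈ 0.715

With dV = 4πρ²dρ, the probability is ∫|ψ|² dV over ρ ≤ 3.0a.
The full normalization integral is A²·[3·π·a^5] = 1, fixing A².
Let u = ρ/a; then A², 4π and the length scale all cancel, so P = ∫_{0}^{3.0} u^4·e^(-2·u) du ÷ ∫_{0}^{∞} u^4·e^(-2·u) du.
With ∫ u^4·e^(-2·u) du = -(u^4/2 + u^3 + 3·u^2/2 + 3·u/2 + 3/4)·e^(-2·u) + C, the region integral is 3/4 - 345·e^(-6)/4 and the full one is 3/4.
Taking the ratio yields P = 0.7149.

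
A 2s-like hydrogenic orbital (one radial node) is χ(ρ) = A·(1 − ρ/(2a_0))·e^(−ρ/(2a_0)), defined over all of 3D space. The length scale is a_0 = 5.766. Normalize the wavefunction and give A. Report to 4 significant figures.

The normalization condition is ∫|χ|² 4πρ² dρ = 1 from 0 to ∞.
∫|χ|² 4πρ² dρ = A²·(8·π·a_0^3).
So A² = (8·π·a_0^3)^(−1).
Plugging in a_0 = 5.766 yields A = 0.014407.

A ≈ 0.01441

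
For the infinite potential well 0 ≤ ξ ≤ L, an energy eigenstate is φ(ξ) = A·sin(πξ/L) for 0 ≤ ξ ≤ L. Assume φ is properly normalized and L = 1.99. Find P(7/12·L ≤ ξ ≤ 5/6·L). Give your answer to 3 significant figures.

P ≈ 0.308

P = ∫_{7/12·L}^{5/6·L} |φ(ξ)|² dξ.
The normalization integral ∫|φ|²dξ over the whole domain equals L/2·A², and A² cancels in the ratio.
Let u = ξ/L; then A² and the length scale cancel, so P = ∫_{7/12}^{5/6} sin(π·u)^2 du ÷ ∫_{0}^{1} sin(π·u)^2 du.
Using ∫ sin(π·u)^2 du = u/2 - sin(2·π·u)/(4·π), the numerator is -1/(8·π) + √(3)/(8·π) + 1/8 and the denominator is 1/2.
This works out to P = (-1 + √(3) + π)/(4·π).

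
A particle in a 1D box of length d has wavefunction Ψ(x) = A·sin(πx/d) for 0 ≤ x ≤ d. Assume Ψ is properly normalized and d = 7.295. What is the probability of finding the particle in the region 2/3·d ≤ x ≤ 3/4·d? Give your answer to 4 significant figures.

P ≈ 0.1047

|Ψ|² is the probability density, so P = ∫_{2/3·d}^{3/4·d} |Ψ|² dx.
With A² fixed by ∫|Ψ|² = 1, i.e. A² = (d/2)^(−1), substitute and integrate.
Substituting u = x/d, A² and the length scale cancel in the ratio: P = ∫_{2/3}^{3/4} sin(π·u)^2 du / ∫_{0}^{1} sin(π·u)^2 du.
With ∫ sin(π·u)^2 du = u/2 - sin(2·π·u)/(4·π) + C, the region integral is -√(3)/(8·π) + 1/24 + 1/(4·π) and the full one is 1/2.
Taking the ratio, P = (-3·√(3) + π + 6)/(12·π).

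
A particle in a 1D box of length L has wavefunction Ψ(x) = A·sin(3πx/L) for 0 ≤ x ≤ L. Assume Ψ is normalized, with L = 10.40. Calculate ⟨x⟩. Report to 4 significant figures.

The expectation value is the |Ψ|²-weighted average of x: ∫ x|Ψ|² dx.
Using sin²θ = (1 − cos 2θ)/2, the ratio of the moment integral to the normalization integral gives ⟨x⟩ = L/2.
With L = 10.40, ⟨x⟩ = 5.2000.

⟨x⟩ ≈ 5.200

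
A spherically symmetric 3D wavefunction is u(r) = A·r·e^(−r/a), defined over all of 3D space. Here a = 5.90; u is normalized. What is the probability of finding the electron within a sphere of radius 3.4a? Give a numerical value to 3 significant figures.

P ≈ 0.808

Integrate the radial probability density 4πr²|u|² over r ≤ 3.4a.
A² is fixed by ∫₀^∞ 4πr²|u|² dr = 1, i.e. A² = (3·π·a^5)^(−1).
Substituting t = r/a, A², 4π and the length scale all cancel in the ratio: P = ∫_{0}^{3.4} t^4·e^(-2·t) dt / ∫_{0}^{∞} t^4·e^(-2·t) dt.
An antiderivative of t^4·e^(-2·t) is -(t^4/2 + t^3 + 3·t^2/2 + 3·t/2 + 3/4)·e^(-2·t); evaluating from 0 to 3.4 gives ≈ 0.60598, while the full integral is 3/4.
This evaluates to P = 0.8080.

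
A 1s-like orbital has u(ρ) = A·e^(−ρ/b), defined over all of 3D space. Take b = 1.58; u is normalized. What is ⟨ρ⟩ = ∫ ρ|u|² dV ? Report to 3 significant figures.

The expectation value is the |u|²-weighted average of ρ: ∫ ρ|u|² 4πρ² dρ.
The ratio of the moment integral to the normalization integral gives ⟨ρ⟩ = 3·b/2.
With b = 1.58, ⟨ρ⟩ = 2.370.

⟨ρ⟩ ≈ 2.37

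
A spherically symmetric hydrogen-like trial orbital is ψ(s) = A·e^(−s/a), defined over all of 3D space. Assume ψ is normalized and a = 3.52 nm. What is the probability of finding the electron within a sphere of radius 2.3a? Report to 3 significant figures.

P ≈ 0.837

Integrate the radial probability density 4πs²|ψ|² over s ≤ 2.3a.
A² is fixed by ∫₀^∞ 4πs²|ψ|² ds = 1, i.e. A² = (π·a^3)^(−1).
Let u = s/a; then A², 4π and the length scale all cancel, so P = ∫_{0}^{2.3} u^2·e^(-2·u) du ÷ ∫_{0}^{∞} u^2·e^(-2·u) du.
An antiderivative of u^2·e^(-2·u) is -(2·u^2 + 2·u + 1)·e^(-2·u)/4; evaluating from 0 to 2.3 gives 1/4 - 809·e^(-23/5)/200, while the full integral is 1/4.
This evaluates to P = 0.8374.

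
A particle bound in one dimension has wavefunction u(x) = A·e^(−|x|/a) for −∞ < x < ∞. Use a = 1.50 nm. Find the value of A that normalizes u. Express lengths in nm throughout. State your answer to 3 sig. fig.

The normalization condition is ∫|u|² dx = 1 from −∞ to ∞.
Using ∫₀^∞ xⁿ e^(−αx) dx = n!/αⁿ⁺¹, the integral (without the A² prefactor) comes out to a.
So A² = (a)^(−1).
Substituting a = 1.50 gives A² = 0.6667, so A = 0.8165.

A ≈ 0.816 nm^(-1/2)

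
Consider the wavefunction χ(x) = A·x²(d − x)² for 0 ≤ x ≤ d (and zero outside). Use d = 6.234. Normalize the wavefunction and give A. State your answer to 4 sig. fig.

A ≈ 0.006656

Normalization requires ∫|χ|² dx = 1, integrated from 0 to d.
Expanding the polynomial and integrating term by term, ∫|χ|² dx = A²·(d^9/630).
Hence A² = 1/[d^9/630].
Substituting d = 6.234 gives A² = 0.000044304, so A = 0.0066561.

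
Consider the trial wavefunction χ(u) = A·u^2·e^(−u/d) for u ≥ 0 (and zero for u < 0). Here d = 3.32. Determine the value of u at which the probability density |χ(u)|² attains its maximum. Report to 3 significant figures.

The maximum of |χ(u)|² occurs where its derivative vanishes.
Solving yields u = 2·d.
With d = 3.32, the most probable position is 6.640.

u ≈ 6.64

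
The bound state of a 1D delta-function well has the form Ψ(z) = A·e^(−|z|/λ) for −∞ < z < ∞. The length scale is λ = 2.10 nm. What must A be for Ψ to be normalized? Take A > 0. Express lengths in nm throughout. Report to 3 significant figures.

The normalization condition is ∫|Ψ|² dz = 1 from −∞ to ∞.
The integral (without the A² prefactor) comes out to λ.
Hence A² = 1/[λ].
Plugging in λ = 2.10 yields A = 0.6901.

A ≈ 0.690 nm^(-1/2)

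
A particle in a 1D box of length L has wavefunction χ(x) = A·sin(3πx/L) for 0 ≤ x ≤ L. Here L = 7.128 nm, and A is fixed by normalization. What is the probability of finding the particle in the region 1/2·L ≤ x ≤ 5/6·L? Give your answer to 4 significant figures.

|χ|² is the probability density, so P = ∫_{1/2·L}^{5/6·L} |χ|² dx.
With A² fixed by ∫|χ|² = 1, i.e. A² = (L/2)^(−1), substitute and integrate.
In terms of u = x/L (A² and the length scale cancel between numerator and denominator), P = [∫_{1/2}^{5/6} sin(3·π·u)^2 du] / [∫_{0}^{1} sin(3·π·u)^2 du].
Using ∫ sin(3·π·u)^2 du = u/2 - sin(6·π·u)/(12·π), the numerator is 1/6 and the denominator is 1/2.
This works out to P = 1/3.

P ≈ 0.3333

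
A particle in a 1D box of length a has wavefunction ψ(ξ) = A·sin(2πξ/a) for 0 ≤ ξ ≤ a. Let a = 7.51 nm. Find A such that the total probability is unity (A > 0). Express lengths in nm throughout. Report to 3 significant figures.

Require ∫ |ψ|² dξ = 1 over the whole domain.
Carrying out the integral gives A² · a/2.
Setting this equal to 1 gives A² = 1/(a/2).
Plugging in a = 7.51 yields A = 0.5161.

A ≈ 0.516 nm^(-1/2)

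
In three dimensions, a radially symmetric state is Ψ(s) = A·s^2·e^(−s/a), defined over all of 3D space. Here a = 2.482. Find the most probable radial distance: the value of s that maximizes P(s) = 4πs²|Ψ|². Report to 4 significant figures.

s ≈ 7.446

The maximum of P(s) = 4πs²|Ψ|² occurs where its derivative vanishes.
Solving yields s = 3·a.
With a = 2.482, the most probable radial distance is 7.4460.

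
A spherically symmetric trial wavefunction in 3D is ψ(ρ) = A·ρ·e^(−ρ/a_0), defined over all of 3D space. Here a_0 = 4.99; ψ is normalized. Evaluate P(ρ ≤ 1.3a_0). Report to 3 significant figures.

Integrate the radial probability density 4πρ²|ψ|² over ρ ≤ 1.3a_0.
A² is fixed by ∫₀^∞ 4πρ²|ψ|² dρ = 1, i.e. A² = (3·π·a_0^5)^(−1).
Substituting u = ρ/a_0, A², 4π and the length scale all cancel in the ratio: P = ∫_{0}^{1.3} u^4·e^(-2·u) du / ∫_{0}^{∞} u^4·e^(-2·u) du.
With ∫ u^4·e^(-2·u) du = -(u^4/2 + u^3 + 3·u^2/2 + 3·u/2 + 3/4)·e^(-2·u) + C, the region integral is ≈ 0.091932 and the full one is 3/4.
The region integral divided by the full integral gives P = 0.1226.

P ≈ 0.123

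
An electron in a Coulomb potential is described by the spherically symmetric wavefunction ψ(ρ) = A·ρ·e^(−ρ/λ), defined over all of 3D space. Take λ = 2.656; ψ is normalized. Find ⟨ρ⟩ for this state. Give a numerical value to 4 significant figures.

The expectation value is the |ψ|²-weighted average of ρ: ∫ ρ|ψ|² 4πρ² dρ.
With ∫₀^∞ ρ^5 e^(−αρ) dρ = 5!/α^6, since the A² factors cancel between numerator and denominator, ⟨ρ⟩ = 5·λ/2.
With λ = 2.656, ⟨ρ⟩ = 6.6400.

⟨ρ⟩ ≈ 6.640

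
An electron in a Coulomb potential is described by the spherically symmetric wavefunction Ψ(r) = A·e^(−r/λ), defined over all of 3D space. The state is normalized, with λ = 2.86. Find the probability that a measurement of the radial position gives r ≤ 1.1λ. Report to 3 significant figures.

P ≈ 0.377

Integrate the radial probability density 4πr²|Ψ|² over r ≤ 1.1λ.
Normalization gives A² = 1/(π·λ^3).
In terms of u = r/λ (A², 4π and the length scale all cancel between numerator and denominator), P = [∫_{0}^{1.1} u^2·e^(-2·u) du] / [∫_{0}^{∞} u^2·e^(-2·u) du].
Using ∫ u^2·e^(-2·u) du = -(2·u^2 + 2·u + 1)·e^(-2·u)/4, the numerator is 1/4 - 281·e^(-11/5)/200 and the denominator is 1/4.
Taking the ratio yields P = 0.3773.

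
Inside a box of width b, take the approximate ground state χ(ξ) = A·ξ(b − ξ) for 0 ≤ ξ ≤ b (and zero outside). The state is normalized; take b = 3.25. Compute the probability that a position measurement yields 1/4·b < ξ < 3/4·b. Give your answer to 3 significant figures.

The probability is P = ∫ |χ|² dξ over [1/4·b, 3/4·b].
With A² fixed by ∫|χ|² = 1, i.e. A² = (b^5/30)^(−1), substitute and integrate.
Let u = ξ/b; then A² and the length scale cancel, so P = ∫_{1/4}^{3/4} u^2·(1 - u)^2 du ÷ ∫_{0}^{1} u^2·(1 - u)^2 du.
With ∫ u^2·(1 - u)^2 du = u^3·(6·u^2 - 15·u + 10)/30 + C, the region integral is 203/7680 and the full one is 1/30.
This works out to P = 203/256.

P ≈ 0.793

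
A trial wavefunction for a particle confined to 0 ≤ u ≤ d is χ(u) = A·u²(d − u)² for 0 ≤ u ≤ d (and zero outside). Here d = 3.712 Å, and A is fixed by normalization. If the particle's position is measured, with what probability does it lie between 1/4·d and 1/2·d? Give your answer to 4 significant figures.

The probability is P = ∫ |χ|² du over [1/4·d, 1/2·d].
With A² fixed by ∫|χ|² = 1, i.e. A² = (d^9/630)^(−1), substitute and integrate.
In terms of t = u/d (A² and the length scale cancel between numerator and denominator), P = [∫_{1/4}^{1/2} t^4·(1 - t)^4 dt] / [∫_{0}^{1} t^4·(1 - t)^4 dt].
Using ∫ t^4·(1 - t)^4 dt = t^5·(70·t^4 - 315·t^3 + 540·t^2 - 420·t + 126)/630, the numerator is ≈ 0.000715988 and the denominator is 1/630.
Evaluating gives P = 0.45107.

P ≈ 0.4511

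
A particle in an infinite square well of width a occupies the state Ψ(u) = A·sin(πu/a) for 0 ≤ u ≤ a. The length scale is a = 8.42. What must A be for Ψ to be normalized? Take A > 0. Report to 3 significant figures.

We need A² ∫|f|² du = 1, taking the integral from 0 to a.
Using sin²θ = (1 − cos 2θ)/2, with Ψ = A·sin(πu/a), the integral evaluates to A²·[a/2].
So A² = (a/2)^(−1).
Substituting a = 8.42 gives A² = 0.2375, so A = 0.4874.

A ≈ 0.487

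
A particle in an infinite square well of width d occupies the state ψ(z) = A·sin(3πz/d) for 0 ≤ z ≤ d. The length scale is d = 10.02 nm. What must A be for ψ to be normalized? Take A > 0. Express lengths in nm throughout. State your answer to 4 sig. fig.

A ≈ 0.4468 nm^(-1/2)

The normalization condition is ∫|ψ|² dz = 1 from 0 to d.
The integral (without the A² prefactor) comes out to d/2.
Hence A² = 1/[d/2].
Substituting d = 10.02 gives A² = 0.19960, so A = 0.44677.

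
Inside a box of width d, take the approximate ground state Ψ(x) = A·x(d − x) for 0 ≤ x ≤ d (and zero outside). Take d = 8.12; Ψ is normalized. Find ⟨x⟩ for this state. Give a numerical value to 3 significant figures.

⟨x⟩ ≈ 4.06

By definition ⟨x⟩ = ∫ x |Ψ(x)|² dx.
Evaluating both integrals, ⟨x⟩ = d/2.
Putting d = 8.12 gives 4.060.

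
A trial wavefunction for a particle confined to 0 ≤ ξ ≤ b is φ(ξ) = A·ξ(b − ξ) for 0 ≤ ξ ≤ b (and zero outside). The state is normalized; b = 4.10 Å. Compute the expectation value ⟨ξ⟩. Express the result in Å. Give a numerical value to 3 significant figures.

⟨ξ⟩ ≈ 2.05 Å

⟨ξ⟩ = ∫ ξ |φ|² dξ over the full domain.
Since the A² factors cancel between numerator and denominator, ⟨ξ⟩ = b/2.
Putting b = 4.10 gives 2.050.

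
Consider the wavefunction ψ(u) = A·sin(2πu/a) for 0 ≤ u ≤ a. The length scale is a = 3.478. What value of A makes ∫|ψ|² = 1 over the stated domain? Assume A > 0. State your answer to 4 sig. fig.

A ≈ 0.7583

Normalization requires ∫|ψ|² du = 1, integrated from 0 to a.
With ψ = A·sin(2πu/a), the integral evaluates to A²·[a/2].
So A² = (a/2)^(−1).
Plugging in a = 3.478 yields A = 0.75832.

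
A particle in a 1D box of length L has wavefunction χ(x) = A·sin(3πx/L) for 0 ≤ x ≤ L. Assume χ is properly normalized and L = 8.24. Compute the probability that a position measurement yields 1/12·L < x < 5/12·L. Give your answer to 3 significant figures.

P ≈ 0.333

|χ|² is the probability density, so P = ∫_{1/12·L}^{5/12·L} |χ|² dx.
With A² fixed by ∫|χ|² = 1, i.e. A² = (L/2)^(−1), substitute and integrate.
Substituting u = x/L, A² and the length scale cancel in the ratio: P = ∫_{1/12}^{5/12} sin(3·π·u)^2 du / ∫_{0}^{1} sin(3·π·u)^2 du.
With ∫ sin(3·π·u)^2 du = u/2 - sin(6·π·u)/(12·π) + C, the region integral is 1/6 and the full one is 1/2.
This works out to P = 1/3.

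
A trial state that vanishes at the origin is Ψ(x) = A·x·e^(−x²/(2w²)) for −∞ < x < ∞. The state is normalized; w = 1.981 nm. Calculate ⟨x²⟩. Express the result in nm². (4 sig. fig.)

⟨x²⟩ = ∫ x^2 |Ψ|² dx over the full domain.
With ∫_{−∞}^{∞} x^(2m) e^(−αx²) dx = (2m−1)!!·√π / (2^m α^(m+1/2)), evaluating both integrals, ⟨x²⟩ = 3·w^2/2.
Putting w = 1.981 gives 5.8865.

⟨x^2⟩ ≈ 5.887 nm^2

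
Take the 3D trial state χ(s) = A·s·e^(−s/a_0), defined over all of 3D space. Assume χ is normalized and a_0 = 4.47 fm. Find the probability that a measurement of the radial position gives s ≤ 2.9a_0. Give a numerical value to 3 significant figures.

With dV = 4πs²ds, the probability is ∫|χ|² dV over s ≤ 2.9a_0.
The full normalization integral is A²·[3·π·a_0^5] = 1, fixing A².
Substituting u = s/a_0, A², 4π and the length scale all cancel in the ratio: P = ∫_{0}^{2.9} u^4·e^(-2·u) du / ∫_{0}^{∞} u^4·e^(-2·u) du.
Using ∫ u^4·e^(-2·u) du = -(u^4/2 + u^3 + 3·u^2/2 + 3·u/2 + 3/4)·e^(-2·u), the numerator is ≈ 0.51546 and the denominator is 3/4.
This evaluates to P = 0.6873.

P ≈ 0.687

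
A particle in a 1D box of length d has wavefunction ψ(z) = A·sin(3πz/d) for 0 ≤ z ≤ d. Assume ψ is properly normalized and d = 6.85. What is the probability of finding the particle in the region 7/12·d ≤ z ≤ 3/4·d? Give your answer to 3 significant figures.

P ≈ 0.0606

The probability is P = ∫ |ψ|² dz over [7/12·d, 3/4·d].
With A² fixed by ∫|ψ|² = 1, i.e. A² = (d/2)^(−1), substitute and integrate.
Substituting u = z/d, A² and the length scale cancel in the ratio: P = ∫_{7/12}^{3/4} sin(3·π·u)^2 du / ∫_{0}^{1} sin(3·π·u)^2 du.
With ∫ sin(3·π·u)^2 du = u/2 - sin(6·π·u)/(12·π) + C, the region integral is 1/12 - 1/(6·π) and the full one is 1/2.
Evaluating gives P = (-2 + π)/(6·π).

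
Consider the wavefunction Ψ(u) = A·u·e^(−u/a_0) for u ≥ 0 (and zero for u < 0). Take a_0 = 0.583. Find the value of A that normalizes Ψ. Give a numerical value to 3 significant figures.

A ≈ 4.49

Require ∫ |Ψ|² du = 1 over the whole domain.
With Ψ = A·u·e^(−u/a_0), the integral evaluates to A²·[a_0^3/4].
Setting this equal to 1 gives A² = 1/(a_0^3/4).
Plugging in a_0 = 0.583 yields A = 4.493.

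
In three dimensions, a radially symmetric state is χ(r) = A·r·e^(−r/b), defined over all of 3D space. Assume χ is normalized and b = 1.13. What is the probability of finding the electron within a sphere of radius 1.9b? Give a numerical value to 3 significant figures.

P ≈ 0.332

With dV = 4πr²dr, the probability is ∫|χ|² dV over r ≤ 1.9b.
A² is fixed by ∫₀^∞ 4πr²|χ|² dr = 1, i.e. A² = (3·π·b^5)^(−1).
In terms of u = r/b (A², 4π and the length scale all cancel between numerator and denominator), P = [∫_{0}^{1.9} u^4·e^(-2·u) du] / [∫_{0}^{∞} u^4·e^(-2·u) du].
An antiderivative of u^4·e^(-2·u) is -(u^4/2 + u^3 + 3·u^2/2 + 3·u/2 + 3/4)·e^(-2·u); evaluating from 0 to 1.9 gives ≈ 0.24912, while the full integral is 3/4.
This evaluates to P = 0.3322.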